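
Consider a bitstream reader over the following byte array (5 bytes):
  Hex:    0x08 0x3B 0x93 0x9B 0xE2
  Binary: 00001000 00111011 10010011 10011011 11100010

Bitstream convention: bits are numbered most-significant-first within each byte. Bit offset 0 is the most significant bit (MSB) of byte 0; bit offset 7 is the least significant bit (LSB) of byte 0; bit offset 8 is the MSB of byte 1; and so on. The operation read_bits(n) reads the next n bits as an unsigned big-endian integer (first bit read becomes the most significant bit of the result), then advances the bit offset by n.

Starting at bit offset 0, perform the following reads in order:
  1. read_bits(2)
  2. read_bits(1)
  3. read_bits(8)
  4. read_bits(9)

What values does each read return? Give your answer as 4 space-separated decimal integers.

Read 1: bits[0:2] width=2 -> value=0 (bin 00); offset now 2 = byte 0 bit 2; 38 bits remain
Read 2: bits[2:3] width=1 -> value=0 (bin 0); offset now 3 = byte 0 bit 3; 37 bits remain
Read 3: bits[3:11] width=8 -> value=65 (bin 01000001); offset now 11 = byte 1 bit 3; 29 bits remain
Read 4: bits[11:20] width=9 -> value=441 (bin 110111001); offset now 20 = byte 2 bit 4; 20 bits remain

Answer: 0 0 65 441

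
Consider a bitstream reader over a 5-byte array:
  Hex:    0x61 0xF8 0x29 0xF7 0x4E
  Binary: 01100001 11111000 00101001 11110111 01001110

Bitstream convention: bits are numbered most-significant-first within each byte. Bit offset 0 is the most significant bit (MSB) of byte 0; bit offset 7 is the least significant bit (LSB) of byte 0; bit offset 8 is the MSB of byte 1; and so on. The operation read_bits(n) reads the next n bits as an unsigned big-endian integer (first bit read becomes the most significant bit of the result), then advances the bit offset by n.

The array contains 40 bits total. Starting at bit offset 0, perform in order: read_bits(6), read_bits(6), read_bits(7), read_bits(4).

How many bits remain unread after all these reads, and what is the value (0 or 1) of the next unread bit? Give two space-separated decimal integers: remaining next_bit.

Answer: 17 1

Derivation:
Read 1: bits[0:6] width=6 -> value=24 (bin 011000); offset now 6 = byte 0 bit 6; 34 bits remain
Read 2: bits[6:12] width=6 -> value=31 (bin 011111); offset now 12 = byte 1 bit 4; 28 bits remain
Read 3: bits[12:19] width=7 -> value=65 (bin 1000001); offset now 19 = byte 2 bit 3; 21 bits remain
Read 4: bits[19:23] width=4 -> value=4 (bin 0100); offset now 23 = byte 2 bit 7; 17 bits remain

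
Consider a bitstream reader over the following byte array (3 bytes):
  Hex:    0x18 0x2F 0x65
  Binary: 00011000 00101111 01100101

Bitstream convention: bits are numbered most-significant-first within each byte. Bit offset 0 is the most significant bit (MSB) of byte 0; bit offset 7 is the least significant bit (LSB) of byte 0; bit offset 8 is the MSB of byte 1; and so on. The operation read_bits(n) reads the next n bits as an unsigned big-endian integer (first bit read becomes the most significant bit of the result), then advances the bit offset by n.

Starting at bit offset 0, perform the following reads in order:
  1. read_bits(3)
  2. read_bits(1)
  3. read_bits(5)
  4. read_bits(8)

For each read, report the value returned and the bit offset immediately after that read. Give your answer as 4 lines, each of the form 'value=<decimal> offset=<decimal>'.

Read 1: bits[0:3] width=3 -> value=0 (bin 000); offset now 3 = byte 0 bit 3; 21 bits remain
Read 2: bits[3:4] width=1 -> value=1 (bin 1); offset now 4 = byte 0 bit 4; 20 bits remain
Read 3: bits[4:9] width=5 -> value=16 (bin 10000); offset now 9 = byte 1 bit 1; 15 bits remain
Read 4: bits[9:17] width=8 -> value=94 (bin 01011110); offset now 17 = byte 2 bit 1; 7 bits remain

Answer: value=0 offset=3
value=1 offset=4
value=16 offset=9
value=94 offset=17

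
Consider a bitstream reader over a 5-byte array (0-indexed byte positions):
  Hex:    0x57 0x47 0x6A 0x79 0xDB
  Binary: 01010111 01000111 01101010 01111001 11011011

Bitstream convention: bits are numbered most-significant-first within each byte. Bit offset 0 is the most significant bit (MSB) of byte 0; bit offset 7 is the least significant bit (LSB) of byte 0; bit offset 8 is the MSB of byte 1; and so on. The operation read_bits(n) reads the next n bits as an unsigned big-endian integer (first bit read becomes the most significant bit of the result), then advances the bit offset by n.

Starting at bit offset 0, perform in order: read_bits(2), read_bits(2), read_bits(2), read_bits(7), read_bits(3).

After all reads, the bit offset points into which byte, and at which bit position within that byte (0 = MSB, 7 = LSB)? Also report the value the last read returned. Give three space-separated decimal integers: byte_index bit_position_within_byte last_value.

Answer: 2 0 7

Derivation:
Read 1: bits[0:2] width=2 -> value=1 (bin 01); offset now 2 = byte 0 bit 2; 38 bits remain
Read 2: bits[2:4] width=2 -> value=1 (bin 01); offset now 4 = byte 0 bit 4; 36 bits remain
Read 3: bits[4:6] width=2 -> value=1 (bin 01); offset now 6 = byte 0 bit 6; 34 bits remain
Read 4: bits[6:13] width=7 -> value=104 (bin 1101000); offset now 13 = byte 1 bit 5; 27 bits remain
Read 5: bits[13:16] width=3 -> value=7 (bin 111); offset now 16 = byte 2 bit 0; 24 bits remain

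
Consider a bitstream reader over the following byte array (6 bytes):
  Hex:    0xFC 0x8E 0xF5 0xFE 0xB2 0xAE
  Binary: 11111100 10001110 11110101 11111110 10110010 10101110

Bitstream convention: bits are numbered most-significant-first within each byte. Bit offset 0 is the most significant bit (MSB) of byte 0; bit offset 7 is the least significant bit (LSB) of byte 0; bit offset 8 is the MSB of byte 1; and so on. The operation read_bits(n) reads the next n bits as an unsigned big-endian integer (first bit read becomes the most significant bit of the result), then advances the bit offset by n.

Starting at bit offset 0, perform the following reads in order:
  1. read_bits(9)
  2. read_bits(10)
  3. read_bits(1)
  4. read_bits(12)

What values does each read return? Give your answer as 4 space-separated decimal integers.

Read 1: bits[0:9] width=9 -> value=505 (bin 111111001); offset now 9 = byte 1 bit 1; 39 bits remain
Read 2: bits[9:19] width=10 -> value=119 (bin 0001110111); offset now 19 = byte 2 bit 3; 29 bits remain
Read 3: bits[19:20] width=1 -> value=1 (bin 1); offset now 20 = byte 2 bit 4; 28 bits remain
Read 4: bits[20:32] width=12 -> value=1534 (bin 010111111110); offset now 32 = byte 4 bit 0; 16 bits remain

Answer: 505 119 1 1534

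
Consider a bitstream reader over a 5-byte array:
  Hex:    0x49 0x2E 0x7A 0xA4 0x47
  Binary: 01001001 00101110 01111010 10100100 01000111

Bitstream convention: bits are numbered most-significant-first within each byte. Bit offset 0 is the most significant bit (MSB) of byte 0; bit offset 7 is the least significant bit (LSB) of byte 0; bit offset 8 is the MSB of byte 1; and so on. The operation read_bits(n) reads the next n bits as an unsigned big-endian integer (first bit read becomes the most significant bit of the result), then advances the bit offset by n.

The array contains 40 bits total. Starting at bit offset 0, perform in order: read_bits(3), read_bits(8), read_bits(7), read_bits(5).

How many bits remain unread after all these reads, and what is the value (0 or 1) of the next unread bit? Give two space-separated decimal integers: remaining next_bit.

Read 1: bits[0:3] width=3 -> value=2 (bin 010); offset now 3 = byte 0 bit 3; 37 bits remain
Read 2: bits[3:11] width=8 -> value=73 (bin 01001001); offset now 11 = byte 1 bit 3; 29 bits remain
Read 3: bits[11:18] width=7 -> value=57 (bin 0111001); offset now 18 = byte 2 bit 2; 22 bits remain
Read 4: bits[18:23] width=5 -> value=29 (bin 11101); offset now 23 = byte 2 bit 7; 17 bits remain

Answer: 17 0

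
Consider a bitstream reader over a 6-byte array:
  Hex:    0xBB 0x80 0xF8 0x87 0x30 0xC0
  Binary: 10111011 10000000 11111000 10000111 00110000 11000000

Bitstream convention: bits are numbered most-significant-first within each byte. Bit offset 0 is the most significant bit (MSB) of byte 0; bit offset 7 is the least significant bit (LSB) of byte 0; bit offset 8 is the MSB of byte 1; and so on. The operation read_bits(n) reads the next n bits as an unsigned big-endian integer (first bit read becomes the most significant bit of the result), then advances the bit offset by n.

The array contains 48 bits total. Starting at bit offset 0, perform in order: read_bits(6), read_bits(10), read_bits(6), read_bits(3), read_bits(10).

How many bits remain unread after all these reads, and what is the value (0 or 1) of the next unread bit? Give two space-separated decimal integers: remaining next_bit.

Answer: 13 1

Derivation:
Read 1: bits[0:6] width=6 -> value=46 (bin 101110); offset now 6 = byte 0 bit 6; 42 bits remain
Read 2: bits[6:16] width=10 -> value=896 (bin 1110000000); offset now 16 = byte 2 bit 0; 32 bits remain
Read 3: bits[16:22] width=6 -> value=62 (bin 111110); offset now 22 = byte 2 bit 6; 26 bits remain
Read 4: bits[22:25] width=3 -> value=1 (bin 001); offset now 25 = byte 3 bit 1; 23 bits remain
Read 5: bits[25:35] width=10 -> value=57 (bin 0000111001); offset now 35 = byte 4 bit 3; 13 bits remain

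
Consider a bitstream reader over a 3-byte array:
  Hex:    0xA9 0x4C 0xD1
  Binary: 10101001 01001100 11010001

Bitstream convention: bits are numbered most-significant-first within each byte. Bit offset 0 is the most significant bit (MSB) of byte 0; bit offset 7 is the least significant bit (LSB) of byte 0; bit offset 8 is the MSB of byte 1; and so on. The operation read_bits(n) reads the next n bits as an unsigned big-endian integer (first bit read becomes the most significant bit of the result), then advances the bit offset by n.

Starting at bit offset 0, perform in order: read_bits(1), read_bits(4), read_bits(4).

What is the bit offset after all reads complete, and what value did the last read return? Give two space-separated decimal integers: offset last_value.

Read 1: bits[0:1] width=1 -> value=1 (bin 1); offset now 1 = byte 0 bit 1; 23 bits remain
Read 2: bits[1:5] width=4 -> value=5 (bin 0101); offset now 5 = byte 0 bit 5; 19 bits remain
Read 3: bits[5:9] width=4 -> value=2 (bin 0010); offset now 9 = byte 1 bit 1; 15 bits remain

Answer: 9 2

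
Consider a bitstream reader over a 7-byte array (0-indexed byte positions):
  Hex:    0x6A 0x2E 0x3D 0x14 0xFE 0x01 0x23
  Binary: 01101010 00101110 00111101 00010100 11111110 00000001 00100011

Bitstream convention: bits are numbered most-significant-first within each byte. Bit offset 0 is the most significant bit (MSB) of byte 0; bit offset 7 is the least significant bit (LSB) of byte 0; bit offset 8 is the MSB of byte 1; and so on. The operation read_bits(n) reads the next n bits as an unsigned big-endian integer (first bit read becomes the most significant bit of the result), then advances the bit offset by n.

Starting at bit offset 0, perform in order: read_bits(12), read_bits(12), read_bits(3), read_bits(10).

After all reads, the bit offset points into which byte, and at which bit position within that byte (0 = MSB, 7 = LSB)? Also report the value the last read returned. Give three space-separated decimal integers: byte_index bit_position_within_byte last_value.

Answer: 4 5 671

Derivation:
Read 1: bits[0:12] width=12 -> value=1698 (bin 011010100010); offset now 12 = byte 1 bit 4; 44 bits remain
Read 2: bits[12:24] width=12 -> value=3645 (bin 111000111101); offset now 24 = byte 3 bit 0; 32 bits remain
Read 3: bits[24:27] width=3 -> value=0 (bin 000); offset now 27 = byte 3 bit 3; 29 bits remain
Read 4: bits[27:37] width=10 -> value=671 (bin 1010011111); offset now 37 = byte 4 bit 5; 19 bits remain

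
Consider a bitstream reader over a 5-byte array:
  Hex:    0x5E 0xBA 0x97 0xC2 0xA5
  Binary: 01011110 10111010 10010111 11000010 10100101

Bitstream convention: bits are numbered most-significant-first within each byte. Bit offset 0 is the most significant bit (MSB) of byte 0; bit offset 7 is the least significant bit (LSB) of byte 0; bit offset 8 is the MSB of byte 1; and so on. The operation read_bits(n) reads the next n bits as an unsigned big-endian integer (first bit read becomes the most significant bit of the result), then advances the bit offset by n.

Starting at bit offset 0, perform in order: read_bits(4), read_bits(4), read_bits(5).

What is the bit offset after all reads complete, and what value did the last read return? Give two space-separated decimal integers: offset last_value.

Read 1: bits[0:4] width=4 -> value=5 (bin 0101); offset now 4 = byte 0 bit 4; 36 bits remain
Read 2: bits[4:8] width=4 -> value=14 (bin 1110); offset now 8 = byte 1 bit 0; 32 bits remain
Read 3: bits[8:13] width=5 -> value=23 (bin 10111); offset now 13 = byte 1 bit 5; 27 bits remain

Answer: 13 23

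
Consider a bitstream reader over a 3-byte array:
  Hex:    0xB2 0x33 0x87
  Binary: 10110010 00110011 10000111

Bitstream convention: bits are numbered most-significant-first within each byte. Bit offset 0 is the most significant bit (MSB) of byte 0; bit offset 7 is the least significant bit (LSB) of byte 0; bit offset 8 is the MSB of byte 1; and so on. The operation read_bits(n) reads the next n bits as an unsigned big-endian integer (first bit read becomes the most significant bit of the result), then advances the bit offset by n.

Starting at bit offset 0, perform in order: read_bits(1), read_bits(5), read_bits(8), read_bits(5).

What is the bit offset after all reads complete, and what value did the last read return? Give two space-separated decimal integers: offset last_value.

Read 1: bits[0:1] width=1 -> value=1 (bin 1); offset now 1 = byte 0 bit 1; 23 bits remain
Read 2: bits[1:6] width=5 -> value=12 (bin 01100); offset now 6 = byte 0 bit 6; 18 bits remain
Read 3: bits[6:14] width=8 -> value=140 (bin 10001100); offset now 14 = byte 1 bit 6; 10 bits remain
Read 4: bits[14:19] width=5 -> value=28 (bin 11100); offset now 19 = byte 2 bit 3; 5 bits remain

Answer: 19 28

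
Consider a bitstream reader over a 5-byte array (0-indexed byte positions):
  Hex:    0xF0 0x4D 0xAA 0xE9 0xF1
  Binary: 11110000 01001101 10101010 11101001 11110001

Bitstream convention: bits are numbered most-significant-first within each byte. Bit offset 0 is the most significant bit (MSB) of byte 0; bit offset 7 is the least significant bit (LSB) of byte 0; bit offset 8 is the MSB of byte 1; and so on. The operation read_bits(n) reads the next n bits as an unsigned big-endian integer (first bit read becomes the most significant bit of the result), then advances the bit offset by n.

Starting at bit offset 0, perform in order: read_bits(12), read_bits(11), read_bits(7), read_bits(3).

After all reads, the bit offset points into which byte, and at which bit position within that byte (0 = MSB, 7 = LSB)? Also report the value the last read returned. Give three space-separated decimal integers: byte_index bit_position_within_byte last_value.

Read 1: bits[0:12] width=12 -> value=3844 (bin 111100000100); offset now 12 = byte 1 bit 4; 28 bits remain
Read 2: bits[12:23] width=11 -> value=1749 (bin 11011010101); offset now 23 = byte 2 bit 7; 17 bits remain
Read 3: bits[23:30] width=7 -> value=58 (bin 0111010); offset now 30 = byte 3 bit 6; 10 bits remain
Read 4: bits[30:33] width=3 -> value=3 (bin 011); offset now 33 = byte 4 bit 1; 7 bits remain

Answer: 4 1 3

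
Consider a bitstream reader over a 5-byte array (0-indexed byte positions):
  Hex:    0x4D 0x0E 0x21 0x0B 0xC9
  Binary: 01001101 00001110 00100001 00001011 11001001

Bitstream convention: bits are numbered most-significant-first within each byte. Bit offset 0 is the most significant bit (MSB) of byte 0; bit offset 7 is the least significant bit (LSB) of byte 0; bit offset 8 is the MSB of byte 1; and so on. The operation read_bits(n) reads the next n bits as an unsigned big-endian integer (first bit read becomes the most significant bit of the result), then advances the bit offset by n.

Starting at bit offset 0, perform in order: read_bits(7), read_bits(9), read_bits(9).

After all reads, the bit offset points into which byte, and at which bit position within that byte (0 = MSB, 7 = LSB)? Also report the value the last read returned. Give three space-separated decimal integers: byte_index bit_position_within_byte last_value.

Answer: 3 1 66

Derivation:
Read 1: bits[0:7] width=7 -> value=38 (bin 0100110); offset now 7 = byte 0 bit 7; 33 bits remain
Read 2: bits[7:16] width=9 -> value=270 (bin 100001110); offset now 16 = byte 2 bit 0; 24 bits remain
Read 3: bits[16:25] width=9 -> value=66 (bin 001000010); offset now 25 = byte 3 bit 1; 15 bits remain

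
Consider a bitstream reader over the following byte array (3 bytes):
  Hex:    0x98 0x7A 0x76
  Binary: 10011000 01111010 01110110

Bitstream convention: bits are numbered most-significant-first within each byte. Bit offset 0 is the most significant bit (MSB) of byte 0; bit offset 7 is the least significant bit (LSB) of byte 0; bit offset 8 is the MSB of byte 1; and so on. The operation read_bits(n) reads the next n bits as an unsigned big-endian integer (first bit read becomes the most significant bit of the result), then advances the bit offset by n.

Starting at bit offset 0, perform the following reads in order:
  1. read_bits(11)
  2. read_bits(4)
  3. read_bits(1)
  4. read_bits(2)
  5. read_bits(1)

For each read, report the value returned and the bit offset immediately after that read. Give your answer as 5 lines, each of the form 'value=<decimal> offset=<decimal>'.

Read 1: bits[0:11] width=11 -> value=1219 (bin 10011000011); offset now 11 = byte 1 bit 3; 13 bits remain
Read 2: bits[11:15] width=4 -> value=13 (bin 1101); offset now 15 = byte 1 bit 7; 9 bits remain
Read 3: bits[15:16] width=1 -> value=0 (bin 0); offset now 16 = byte 2 bit 0; 8 bits remain
Read 4: bits[16:18] width=2 -> value=1 (bin 01); offset now 18 = byte 2 bit 2; 6 bits remain
Read 5: bits[18:19] width=1 -> value=1 (bin 1); offset now 19 = byte 2 bit 3; 5 bits remain

Answer: value=1219 offset=11
value=13 offset=15
value=0 offset=16
value=1 offset=18
value=1 offset=19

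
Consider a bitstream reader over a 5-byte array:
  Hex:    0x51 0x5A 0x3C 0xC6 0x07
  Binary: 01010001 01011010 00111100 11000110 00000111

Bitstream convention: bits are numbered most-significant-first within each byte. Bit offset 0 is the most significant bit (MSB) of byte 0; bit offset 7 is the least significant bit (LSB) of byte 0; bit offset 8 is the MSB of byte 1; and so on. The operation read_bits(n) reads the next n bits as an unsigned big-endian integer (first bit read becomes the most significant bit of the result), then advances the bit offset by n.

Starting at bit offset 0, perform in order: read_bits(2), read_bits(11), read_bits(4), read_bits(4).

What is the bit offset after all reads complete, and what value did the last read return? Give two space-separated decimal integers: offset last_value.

Answer: 21 7

Derivation:
Read 1: bits[0:2] width=2 -> value=1 (bin 01); offset now 2 = byte 0 bit 2; 38 bits remain
Read 2: bits[2:13] width=11 -> value=555 (bin 01000101011); offset now 13 = byte 1 bit 5; 27 bits remain
Read 3: bits[13:17] width=4 -> value=4 (bin 0100); offset now 17 = byte 2 bit 1; 23 bits remain
Read 4: bits[17:21] width=4 -> value=7 (bin 0111); offset now 21 = byte 2 bit 5; 19 bits remain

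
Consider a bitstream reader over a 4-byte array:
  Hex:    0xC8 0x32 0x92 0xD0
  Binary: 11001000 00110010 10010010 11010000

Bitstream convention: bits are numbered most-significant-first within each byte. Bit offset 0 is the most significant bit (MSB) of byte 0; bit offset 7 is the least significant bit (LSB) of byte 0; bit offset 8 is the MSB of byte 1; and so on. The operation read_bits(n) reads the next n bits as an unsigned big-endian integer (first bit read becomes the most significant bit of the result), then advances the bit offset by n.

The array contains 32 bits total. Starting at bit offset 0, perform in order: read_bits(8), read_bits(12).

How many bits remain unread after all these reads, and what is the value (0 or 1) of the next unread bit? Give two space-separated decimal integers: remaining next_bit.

Answer: 12 0

Derivation:
Read 1: bits[0:8] width=8 -> value=200 (bin 11001000); offset now 8 = byte 1 bit 0; 24 bits remain
Read 2: bits[8:20] width=12 -> value=809 (bin 001100101001); offset now 20 = byte 2 bit 4; 12 bits remain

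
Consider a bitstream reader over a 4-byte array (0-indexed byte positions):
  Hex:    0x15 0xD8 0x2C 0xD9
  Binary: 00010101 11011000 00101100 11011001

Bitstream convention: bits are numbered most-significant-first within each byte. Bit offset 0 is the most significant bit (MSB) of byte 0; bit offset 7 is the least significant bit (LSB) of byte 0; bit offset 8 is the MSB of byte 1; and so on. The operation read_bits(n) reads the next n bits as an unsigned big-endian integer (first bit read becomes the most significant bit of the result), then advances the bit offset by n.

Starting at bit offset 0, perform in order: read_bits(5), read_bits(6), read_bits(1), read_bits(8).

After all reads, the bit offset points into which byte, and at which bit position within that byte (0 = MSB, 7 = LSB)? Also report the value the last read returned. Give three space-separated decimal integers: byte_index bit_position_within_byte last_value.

Answer: 2 4 130

Derivation:
Read 1: bits[0:5] width=5 -> value=2 (bin 00010); offset now 5 = byte 0 bit 5; 27 bits remain
Read 2: bits[5:11] width=6 -> value=46 (bin 101110); offset now 11 = byte 1 bit 3; 21 bits remain
Read 3: bits[11:12] width=1 -> value=1 (bin 1); offset now 12 = byte 1 bit 4; 20 bits remain
Read 4: bits[12:20] width=8 -> value=130 (bin 10000010); offset now 20 = byte 2 bit 4; 12 bits remain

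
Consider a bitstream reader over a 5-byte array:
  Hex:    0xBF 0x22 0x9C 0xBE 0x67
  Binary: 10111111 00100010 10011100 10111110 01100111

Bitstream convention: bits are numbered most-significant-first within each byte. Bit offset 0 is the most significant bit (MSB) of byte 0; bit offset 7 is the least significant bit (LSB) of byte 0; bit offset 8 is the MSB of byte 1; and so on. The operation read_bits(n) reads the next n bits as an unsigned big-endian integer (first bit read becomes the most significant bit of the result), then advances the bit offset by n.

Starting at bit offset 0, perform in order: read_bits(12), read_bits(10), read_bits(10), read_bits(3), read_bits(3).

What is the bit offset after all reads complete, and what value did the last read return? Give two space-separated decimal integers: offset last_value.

Answer: 38 1

Derivation:
Read 1: bits[0:12] width=12 -> value=3058 (bin 101111110010); offset now 12 = byte 1 bit 4; 28 bits remain
Read 2: bits[12:22] width=10 -> value=167 (bin 0010100111); offset now 22 = byte 2 bit 6; 18 bits remain
Read 3: bits[22:32] width=10 -> value=190 (bin 0010111110); offset now 32 = byte 4 bit 0; 8 bits remain
Read 4: bits[32:35] width=3 -> value=3 (bin 011); offset now 35 = byte 4 bit 3; 5 bits remain
Read 5: bits[35:38] width=3 -> value=1 (bin 001); offset now 38 = byte 4 bit 6; 2 bits remain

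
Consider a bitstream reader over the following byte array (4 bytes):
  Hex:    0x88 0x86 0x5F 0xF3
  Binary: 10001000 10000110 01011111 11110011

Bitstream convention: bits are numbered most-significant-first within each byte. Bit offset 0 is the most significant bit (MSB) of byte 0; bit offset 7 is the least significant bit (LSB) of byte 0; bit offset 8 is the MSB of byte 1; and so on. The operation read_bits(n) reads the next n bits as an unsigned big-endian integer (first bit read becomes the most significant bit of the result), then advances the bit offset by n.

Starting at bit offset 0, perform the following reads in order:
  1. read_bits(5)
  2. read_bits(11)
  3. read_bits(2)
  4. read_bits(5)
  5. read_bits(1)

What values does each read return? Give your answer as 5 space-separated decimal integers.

Read 1: bits[0:5] width=5 -> value=17 (bin 10001); offset now 5 = byte 0 bit 5; 27 bits remain
Read 2: bits[5:16] width=11 -> value=134 (bin 00010000110); offset now 16 = byte 2 bit 0; 16 bits remain
Read 3: bits[16:18] width=2 -> value=1 (bin 01); offset now 18 = byte 2 bit 2; 14 bits remain
Read 4: bits[18:23] width=5 -> value=15 (bin 01111); offset now 23 = byte 2 bit 7; 9 bits remain
Read 5: bits[23:24] width=1 -> value=1 (bin 1); offset now 24 = byte 3 bit 0; 8 bits remain

Answer: 17 134 1 15 1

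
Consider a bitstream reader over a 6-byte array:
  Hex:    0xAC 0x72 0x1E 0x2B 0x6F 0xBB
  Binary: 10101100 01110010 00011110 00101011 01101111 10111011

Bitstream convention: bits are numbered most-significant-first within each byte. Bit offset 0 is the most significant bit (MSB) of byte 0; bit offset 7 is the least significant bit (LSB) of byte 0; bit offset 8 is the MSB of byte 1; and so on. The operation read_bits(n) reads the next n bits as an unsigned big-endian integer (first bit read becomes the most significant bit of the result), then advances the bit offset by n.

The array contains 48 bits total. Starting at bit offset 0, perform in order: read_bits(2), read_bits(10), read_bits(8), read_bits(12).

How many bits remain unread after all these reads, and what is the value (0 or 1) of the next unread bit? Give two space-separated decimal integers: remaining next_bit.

Read 1: bits[0:2] width=2 -> value=2 (bin 10); offset now 2 = byte 0 bit 2; 46 bits remain
Read 2: bits[2:12] width=10 -> value=711 (bin 1011000111); offset now 12 = byte 1 bit 4; 36 bits remain
Read 3: bits[12:20] width=8 -> value=33 (bin 00100001); offset now 20 = byte 2 bit 4; 28 bits remain
Read 4: bits[20:32] width=12 -> value=3627 (bin 111000101011); offset now 32 = byte 4 bit 0; 16 bits remain

Answer: 16 0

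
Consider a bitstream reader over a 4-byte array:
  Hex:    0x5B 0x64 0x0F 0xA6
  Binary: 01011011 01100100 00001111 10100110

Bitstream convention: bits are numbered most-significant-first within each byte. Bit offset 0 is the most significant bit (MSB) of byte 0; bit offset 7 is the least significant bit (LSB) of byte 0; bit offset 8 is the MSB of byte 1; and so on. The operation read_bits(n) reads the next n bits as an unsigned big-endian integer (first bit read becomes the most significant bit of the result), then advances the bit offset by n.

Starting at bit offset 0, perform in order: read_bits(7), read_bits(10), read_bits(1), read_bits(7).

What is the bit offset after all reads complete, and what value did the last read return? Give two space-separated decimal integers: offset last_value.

Read 1: bits[0:7] width=7 -> value=45 (bin 0101101); offset now 7 = byte 0 bit 7; 25 bits remain
Read 2: bits[7:17] width=10 -> value=712 (bin 1011001000); offset now 17 = byte 2 bit 1; 15 bits remain
Read 3: bits[17:18] width=1 -> value=0 (bin 0); offset now 18 = byte 2 bit 2; 14 bits remain
Read 4: bits[18:25] width=7 -> value=31 (bin 0011111); offset now 25 = byte 3 bit 1; 7 bits remain

Answer: 25 31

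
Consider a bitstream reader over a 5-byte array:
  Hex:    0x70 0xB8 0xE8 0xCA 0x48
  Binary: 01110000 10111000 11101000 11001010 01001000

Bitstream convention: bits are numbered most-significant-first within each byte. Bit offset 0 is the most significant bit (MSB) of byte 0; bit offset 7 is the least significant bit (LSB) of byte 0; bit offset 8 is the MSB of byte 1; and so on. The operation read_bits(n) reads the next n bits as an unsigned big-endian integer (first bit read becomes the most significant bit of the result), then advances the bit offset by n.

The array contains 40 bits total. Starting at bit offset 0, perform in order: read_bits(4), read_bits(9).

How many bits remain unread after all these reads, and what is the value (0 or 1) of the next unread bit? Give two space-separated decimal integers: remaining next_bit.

Read 1: bits[0:4] width=4 -> value=7 (bin 0111); offset now 4 = byte 0 bit 4; 36 bits remain
Read 2: bits[4:13] width=9 -> value=23 (bin 000010111); offset now 13 = byte 1 bit 5; 27 bits remain

Answer: 27 0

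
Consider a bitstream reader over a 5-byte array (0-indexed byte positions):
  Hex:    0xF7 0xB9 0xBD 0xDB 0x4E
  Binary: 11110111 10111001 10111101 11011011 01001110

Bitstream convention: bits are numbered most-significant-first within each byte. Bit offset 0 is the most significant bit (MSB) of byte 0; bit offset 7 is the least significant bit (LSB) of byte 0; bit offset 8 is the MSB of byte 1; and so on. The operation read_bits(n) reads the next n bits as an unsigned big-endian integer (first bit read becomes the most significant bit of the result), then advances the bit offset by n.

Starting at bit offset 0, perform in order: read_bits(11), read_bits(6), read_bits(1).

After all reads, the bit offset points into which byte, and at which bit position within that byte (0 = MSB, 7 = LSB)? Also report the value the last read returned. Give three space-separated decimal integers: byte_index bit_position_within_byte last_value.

Answer: 2 2 0

Derivation:
Read 1: bits[0:11] width=11 -> value=1981 (bin 11110111101); offset now 11 = byte 1 bit 3; 29 bits remain
Read 2: bits[11:17] width=6 -> value=51 (bin 110011); offset now 17 = byte 2 bit 1; 23 bits remain
Read 3: bits[17:18] width=1 -> value=0 (bin 0); offset now 18 = byte 2 bit 2; 22 bits remain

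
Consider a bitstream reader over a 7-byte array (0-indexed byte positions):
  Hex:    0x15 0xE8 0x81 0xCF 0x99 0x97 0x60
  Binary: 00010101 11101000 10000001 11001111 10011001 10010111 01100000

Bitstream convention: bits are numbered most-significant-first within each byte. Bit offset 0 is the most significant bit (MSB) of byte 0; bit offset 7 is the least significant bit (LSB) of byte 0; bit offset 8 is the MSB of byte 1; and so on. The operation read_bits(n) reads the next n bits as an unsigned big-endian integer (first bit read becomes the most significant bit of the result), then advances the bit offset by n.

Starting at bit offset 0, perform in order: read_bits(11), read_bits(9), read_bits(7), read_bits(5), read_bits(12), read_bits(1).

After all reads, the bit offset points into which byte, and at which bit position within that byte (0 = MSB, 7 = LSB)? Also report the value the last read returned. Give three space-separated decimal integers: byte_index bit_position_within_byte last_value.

Read 1: bits[0:11] width=11 -> value=175 (bin 00010101111); offset now 11 = byte 1 bit 3; 45 bits remain
Read 2: bits[11:20] width=9 -> value=136 (bin 010001000); offset now 20 = byte 2 bit 4; 36 bits remain
Read 3: bits[20:27] width=7 -> value=14 (bin 0001110); offset now 27 = byte 3 bit 3; 29 bits remain
Read 4: bits[27:32] width=5 -> value=15 (bin 01111); offset now 32 = byte 4 bit 0; 24 bits remain
Read 5: bits[32:44] width=12 -> value=2457 (bin 100110011001); offset now 44 = byte 5 bit 4; 12 bits remain
Read 6: bits[44:45] width=1 -> value=0 (bin 0); offset now 45 = byte 5 bit 5; 11 bits remain

Answer: 5 5 0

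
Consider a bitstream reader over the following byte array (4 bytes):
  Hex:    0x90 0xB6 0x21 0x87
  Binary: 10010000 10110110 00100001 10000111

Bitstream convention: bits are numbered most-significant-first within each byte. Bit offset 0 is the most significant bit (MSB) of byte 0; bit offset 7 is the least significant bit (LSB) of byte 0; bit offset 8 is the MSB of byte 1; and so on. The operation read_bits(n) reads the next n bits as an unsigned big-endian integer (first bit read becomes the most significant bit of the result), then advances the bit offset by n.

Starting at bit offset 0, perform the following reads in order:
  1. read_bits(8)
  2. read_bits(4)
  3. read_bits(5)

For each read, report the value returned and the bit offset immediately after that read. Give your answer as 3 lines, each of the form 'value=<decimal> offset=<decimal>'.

Read 1: bits[0:8] width=8 -> value=144 (bin 10010000); offset now 8 = byte 1 bit 0; 24 bits remain
Read 2: bits[8:12] width=4 -> value=11 (bin 1011); offset now 12 = byte 1 bit 4; 20 bits remain
Read 3: bits[12:17] width=5 -> value=12 (bin 01100); offset now 17 = byte 2 bit 1; 15 bits remain

Answer: value=144 offset=8
value=11 offset=12
value=12 offset=17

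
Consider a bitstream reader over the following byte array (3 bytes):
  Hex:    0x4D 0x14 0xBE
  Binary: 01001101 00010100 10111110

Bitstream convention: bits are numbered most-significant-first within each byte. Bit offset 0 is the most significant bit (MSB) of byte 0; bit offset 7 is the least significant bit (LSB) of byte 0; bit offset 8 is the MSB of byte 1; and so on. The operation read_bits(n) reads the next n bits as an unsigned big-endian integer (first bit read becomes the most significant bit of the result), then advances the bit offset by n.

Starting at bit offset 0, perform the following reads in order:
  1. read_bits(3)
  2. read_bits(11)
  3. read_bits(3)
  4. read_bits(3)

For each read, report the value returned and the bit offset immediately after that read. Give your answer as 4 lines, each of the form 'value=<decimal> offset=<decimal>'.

Answer: value=2 offset=3
value=837 offset=14
value=1 offset=17
value=3 offset=20

Derivation:
Read 1: bits[0:3] width=3 -> value=2 (bin 010); offset now 3 = byte 0 bit 3; 21 bits remain
Read 2: bits[3:14] width=11 -> value=837 (bin 01101000101); offset now 14 = byte 1 bit 6; 10 bits remain
Read 3: bits[14:17] width=3 -> value=1 (bin 001); offset now 17 = byte 2 bit 1; 7 bits remain
Read 4: bits[17:20] width=3 -> value=3 (bin 011); offset now 20 = byte 2 bit 4; 4 bits remain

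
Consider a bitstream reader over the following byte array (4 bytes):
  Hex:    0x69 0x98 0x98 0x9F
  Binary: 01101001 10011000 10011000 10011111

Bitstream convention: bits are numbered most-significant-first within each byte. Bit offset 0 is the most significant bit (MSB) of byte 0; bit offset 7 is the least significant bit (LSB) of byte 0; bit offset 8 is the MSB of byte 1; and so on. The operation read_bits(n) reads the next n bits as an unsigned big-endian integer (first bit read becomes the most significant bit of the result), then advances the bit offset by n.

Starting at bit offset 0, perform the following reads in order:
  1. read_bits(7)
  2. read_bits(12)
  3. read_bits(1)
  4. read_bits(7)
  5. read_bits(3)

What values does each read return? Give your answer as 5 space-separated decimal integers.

Read 1: bits[0:7] width=7 -> value=52 (bin 0110100); offset now 7 = byte 0 bit 7; 25 bits remain
Read 2: bits[7:19] width=12 -> value=3268 (bin 110011000100); offset now 19 = byte 2 bit 3; 13 bits remain
Read 3: bits[19:20] width=1 -> value=1 (bin 1); offset now 20 = byte 2 bit 4; 12 bits remain
Read 4: bits[20:27] width=7 -> value=68 (bin 1000100); offset now 27 = byte 3 bit 3; 5 bits remain
Read 5: bits[27:30] width=3 -> value=7 (bin 111); offset now 30 = byte 3 bit 6; 2 bits remain

Answer: 52 3268 1 68 7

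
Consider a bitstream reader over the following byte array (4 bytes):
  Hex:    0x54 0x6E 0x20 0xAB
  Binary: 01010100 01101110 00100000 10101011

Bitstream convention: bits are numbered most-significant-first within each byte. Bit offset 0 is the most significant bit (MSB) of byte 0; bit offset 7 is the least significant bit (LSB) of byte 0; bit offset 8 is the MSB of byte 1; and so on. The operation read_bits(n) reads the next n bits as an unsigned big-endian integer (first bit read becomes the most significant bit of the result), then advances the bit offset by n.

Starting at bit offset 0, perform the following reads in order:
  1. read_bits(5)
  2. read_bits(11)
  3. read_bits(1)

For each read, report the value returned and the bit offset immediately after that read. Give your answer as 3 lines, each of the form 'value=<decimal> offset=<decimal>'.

Answer: value=10 offset=5
value=1134 offset=16
value=0 offset=17

Derivation:
Read 1: bits[0:5] width=5 -> value=10 (bin 01010); offset now 5 = byte 0 bit 5; 27 bits remain
Read 2: bits[5:16] width=11 -> value=1134 (bin 10001101110); offset now 16 = byte 2 bit 0; 16 bits remain
Read 3: bits[16:17] width=1 -> value=0 (bin 0); offset now 17 = byte 2 bit 1; 15 bits remain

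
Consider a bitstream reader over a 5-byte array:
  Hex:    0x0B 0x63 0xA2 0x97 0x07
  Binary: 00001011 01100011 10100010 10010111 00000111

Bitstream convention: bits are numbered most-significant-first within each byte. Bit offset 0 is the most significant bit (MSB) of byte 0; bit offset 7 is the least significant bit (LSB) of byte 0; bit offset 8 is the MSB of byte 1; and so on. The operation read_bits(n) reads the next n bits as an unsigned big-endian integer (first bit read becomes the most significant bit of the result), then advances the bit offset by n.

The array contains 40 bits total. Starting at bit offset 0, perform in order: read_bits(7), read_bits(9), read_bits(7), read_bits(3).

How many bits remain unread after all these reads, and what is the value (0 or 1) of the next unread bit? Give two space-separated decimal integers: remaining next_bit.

Read 1: bits[0:7] width=7 -> value=5 (bin 0000101); offset now 7 = byte 0 bit 7; 33 bits remain
Read 2: bits[7:16] width=9 -> value=355 (bin 101100011); offset now 16 = byte 2 bit 0; 24 bits remain
Read 3: bits[16:23] width=7 -> value=81 (bin 1010001); offset now 23 = byte 2 bit 7; 17 bits remain
Read 4: bits[23:26] width=3 -> value=2 (bin 010); offset now 26 = byte 3 bit 2; 14 bits remain

Answer: 14 0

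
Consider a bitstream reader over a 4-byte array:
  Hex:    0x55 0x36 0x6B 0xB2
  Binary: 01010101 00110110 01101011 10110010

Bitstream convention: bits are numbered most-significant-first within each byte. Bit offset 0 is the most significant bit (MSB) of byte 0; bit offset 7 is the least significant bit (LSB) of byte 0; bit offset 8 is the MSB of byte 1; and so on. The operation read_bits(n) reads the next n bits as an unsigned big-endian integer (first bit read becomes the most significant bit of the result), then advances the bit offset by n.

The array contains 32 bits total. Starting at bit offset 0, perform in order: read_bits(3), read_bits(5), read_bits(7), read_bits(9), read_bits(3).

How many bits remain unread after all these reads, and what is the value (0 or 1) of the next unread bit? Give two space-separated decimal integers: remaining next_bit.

Answer: 5 1

Derivation:
Read 1: bits[0:3] width=3 -> value=2 (bin 010); offset now 3 = byte 0 bit 3; 29 bits remain
Read 2: bits[3:8] width=5 -> value=21 (bin 10101); offset now 8 = byte 1 bit 0; 24 bits remain
Read 3: bits[8:15] width=7 -> value=27 (bin 0011011); offset now 15 = byte 1 bit 7; 17 bits remain
Read 4: bits[15:24] width=9 -> value=107 (bin 001101011); offset now 24 = byte 3 bit 0; 8 bits remain
Read 5: bits[24:27] width=3 -> value=5 (bin 101); offset now 27 = byte 3 bit 3; 5 bits remain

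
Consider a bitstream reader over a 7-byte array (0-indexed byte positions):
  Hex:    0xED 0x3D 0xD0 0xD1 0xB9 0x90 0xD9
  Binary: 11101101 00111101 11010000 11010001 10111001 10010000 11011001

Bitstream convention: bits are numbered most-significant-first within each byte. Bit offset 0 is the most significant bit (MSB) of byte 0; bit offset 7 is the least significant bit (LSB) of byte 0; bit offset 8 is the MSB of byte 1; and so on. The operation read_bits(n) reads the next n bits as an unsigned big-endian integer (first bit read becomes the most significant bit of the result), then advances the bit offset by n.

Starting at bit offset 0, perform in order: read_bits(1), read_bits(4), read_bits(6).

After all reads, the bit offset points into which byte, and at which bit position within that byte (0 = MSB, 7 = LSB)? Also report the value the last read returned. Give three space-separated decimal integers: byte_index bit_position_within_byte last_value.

Answer: 1 3 41

Derivation:
Read 1: bits[0:1] width=1 -> value=1 (bin 1); offset now 1 = byte 0 bit 1; 55 bits remain
Read 2: bits[1:5] width=4 -> value=13 (bin 1101); offset now 5 = byte 0 bit 5; 51 bits remain
Read 3: bits[5:11] width=6 -> value=41 (bin 101001); offset now 11 = byte 1 bit 3; 45 bits remain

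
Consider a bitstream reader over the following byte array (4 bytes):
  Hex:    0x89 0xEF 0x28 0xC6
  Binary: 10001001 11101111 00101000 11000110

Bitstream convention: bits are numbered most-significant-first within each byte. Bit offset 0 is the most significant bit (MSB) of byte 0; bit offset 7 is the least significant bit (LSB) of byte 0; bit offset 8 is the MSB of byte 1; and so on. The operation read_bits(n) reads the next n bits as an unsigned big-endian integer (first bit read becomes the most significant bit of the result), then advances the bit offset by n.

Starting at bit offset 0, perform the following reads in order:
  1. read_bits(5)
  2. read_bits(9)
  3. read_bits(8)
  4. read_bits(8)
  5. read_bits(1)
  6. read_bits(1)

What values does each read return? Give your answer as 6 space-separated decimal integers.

Answer: 17 123 202 49 1 0

Derivation:
Read 1: bits[0:5] width=5 -> value=17 (bin 10001); offset now 5 = byte 0 bit 5; 27 bits remain
Read 2: bits[5:14] width=9 -> value=123 (bin 001111011); offset now 14 = byte 1 bit 6; 18 bits remain
Read 3: bits[14:22] width=8 -> value=202 (bin 11001010); offset now 22 = byte 2 bit 6; 10 bits remain
Read 4: bits[22:30] width=8 -> value=49 (bin 00110001); offset now 30 = byte 3 bit 6; 2 bits remain
Read 5: bits[30:31] width=1 -> value=1 (bin 1); offset now 31 = byte 3 bit 7; 1 bits remain
Read 6: bits[31:32] width=1 -> value=0 (bin 0); offset now 32 = byte 4 bit 0; 0 bits remain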